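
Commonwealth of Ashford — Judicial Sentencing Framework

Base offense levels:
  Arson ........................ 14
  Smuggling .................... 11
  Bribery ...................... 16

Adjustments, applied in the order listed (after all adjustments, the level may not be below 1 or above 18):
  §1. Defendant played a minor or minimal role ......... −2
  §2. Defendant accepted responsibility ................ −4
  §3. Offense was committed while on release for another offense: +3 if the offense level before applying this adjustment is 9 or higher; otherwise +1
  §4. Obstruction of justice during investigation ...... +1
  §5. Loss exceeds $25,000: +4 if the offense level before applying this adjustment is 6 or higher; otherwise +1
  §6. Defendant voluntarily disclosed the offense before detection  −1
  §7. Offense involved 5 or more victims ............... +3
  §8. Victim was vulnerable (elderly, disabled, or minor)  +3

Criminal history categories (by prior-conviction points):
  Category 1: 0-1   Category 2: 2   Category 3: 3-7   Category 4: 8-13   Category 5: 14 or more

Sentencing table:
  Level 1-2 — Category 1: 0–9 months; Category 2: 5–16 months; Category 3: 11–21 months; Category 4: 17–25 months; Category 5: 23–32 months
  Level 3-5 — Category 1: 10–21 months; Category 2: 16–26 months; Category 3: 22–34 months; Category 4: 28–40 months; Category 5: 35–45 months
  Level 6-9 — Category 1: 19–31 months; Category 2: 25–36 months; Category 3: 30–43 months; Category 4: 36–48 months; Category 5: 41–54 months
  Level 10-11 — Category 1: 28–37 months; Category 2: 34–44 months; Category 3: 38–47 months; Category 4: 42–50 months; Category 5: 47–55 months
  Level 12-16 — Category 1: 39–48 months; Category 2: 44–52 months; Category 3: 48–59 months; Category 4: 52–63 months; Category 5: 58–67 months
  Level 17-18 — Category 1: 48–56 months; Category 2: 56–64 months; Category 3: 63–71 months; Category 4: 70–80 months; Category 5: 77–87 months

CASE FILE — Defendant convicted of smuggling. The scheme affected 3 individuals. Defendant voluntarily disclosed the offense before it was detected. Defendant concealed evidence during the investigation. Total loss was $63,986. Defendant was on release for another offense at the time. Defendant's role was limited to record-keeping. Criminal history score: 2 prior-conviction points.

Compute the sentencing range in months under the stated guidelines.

Base offense level for smuggling: 11.
§1 applies: 11 − 2 = 9.
§2 does not apply.
§3 applies (level before this adjustment is 9 ≥ 9, so +3): 9 + 3 = 12.
§4 applies: 12 + 1 = 13.
§5 applies (level before this adjustment is 13 ≥ 6, so +4): 13 + 4 = 17.
§6 applies: 17 − 1 = 16.
§7 does not apply.
Final offense level: 16.
Criminal history: 2 prior points → Category 2 (2).
Level 16 falls in the 12-16 band.
Grid: Level 12-16 × Category 2 = 44-52 months.

44-52 months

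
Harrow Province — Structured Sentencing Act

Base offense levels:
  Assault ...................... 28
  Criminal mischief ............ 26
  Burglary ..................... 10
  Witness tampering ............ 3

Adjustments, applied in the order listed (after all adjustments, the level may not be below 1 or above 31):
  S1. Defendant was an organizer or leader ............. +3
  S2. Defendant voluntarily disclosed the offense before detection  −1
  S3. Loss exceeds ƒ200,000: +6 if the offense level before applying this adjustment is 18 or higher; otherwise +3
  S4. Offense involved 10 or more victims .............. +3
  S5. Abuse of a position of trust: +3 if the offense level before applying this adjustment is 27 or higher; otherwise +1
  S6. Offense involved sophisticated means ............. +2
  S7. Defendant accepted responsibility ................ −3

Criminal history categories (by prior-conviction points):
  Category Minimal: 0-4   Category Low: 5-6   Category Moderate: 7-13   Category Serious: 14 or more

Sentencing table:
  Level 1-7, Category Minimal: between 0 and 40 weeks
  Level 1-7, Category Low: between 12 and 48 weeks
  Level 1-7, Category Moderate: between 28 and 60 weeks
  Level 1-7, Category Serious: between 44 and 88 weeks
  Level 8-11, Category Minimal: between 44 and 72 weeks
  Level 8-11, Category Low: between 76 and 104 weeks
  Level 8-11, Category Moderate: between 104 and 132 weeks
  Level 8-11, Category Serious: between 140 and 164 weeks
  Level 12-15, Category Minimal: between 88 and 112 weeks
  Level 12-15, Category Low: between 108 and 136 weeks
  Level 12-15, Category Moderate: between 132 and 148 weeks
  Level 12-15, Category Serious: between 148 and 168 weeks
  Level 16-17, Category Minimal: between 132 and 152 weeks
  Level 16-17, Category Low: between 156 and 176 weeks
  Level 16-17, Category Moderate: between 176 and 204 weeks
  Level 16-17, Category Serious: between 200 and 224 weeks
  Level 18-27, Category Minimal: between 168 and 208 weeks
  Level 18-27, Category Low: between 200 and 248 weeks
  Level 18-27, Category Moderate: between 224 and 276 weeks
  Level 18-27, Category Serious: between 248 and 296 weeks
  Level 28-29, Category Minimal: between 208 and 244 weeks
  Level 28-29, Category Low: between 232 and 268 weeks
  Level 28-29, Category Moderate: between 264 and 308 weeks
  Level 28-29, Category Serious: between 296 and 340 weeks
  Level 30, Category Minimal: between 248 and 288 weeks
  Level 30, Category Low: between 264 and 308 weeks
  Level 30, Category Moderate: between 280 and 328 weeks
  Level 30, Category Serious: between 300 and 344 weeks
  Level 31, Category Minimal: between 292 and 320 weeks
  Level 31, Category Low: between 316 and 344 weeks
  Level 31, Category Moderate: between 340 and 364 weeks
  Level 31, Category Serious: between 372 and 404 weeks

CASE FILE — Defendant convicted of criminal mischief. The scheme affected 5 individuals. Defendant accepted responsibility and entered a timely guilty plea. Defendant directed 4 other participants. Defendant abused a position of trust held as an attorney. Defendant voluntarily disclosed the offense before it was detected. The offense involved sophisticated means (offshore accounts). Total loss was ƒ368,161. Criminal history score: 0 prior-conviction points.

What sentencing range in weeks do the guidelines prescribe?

Base offense level for criminal mischief: 26.
S1 applies: 26 + 3 = 29.
S2 applies: 29 − 1 = 28.
S3 applies (level before this adjustment is 28 ≥ 18, so +6): 28 + 6 = 34.
S4 does not apply.
S5 applies (level before this adjustment is 34 ≥ 27, so +3): 34 + 3 = 37.
S6 applies: 37 + 2 = 39.
S7 applies: 39 − 3 = 36.
Level 36 exceeds the maximum of 31; capped at 31.
Final offense level: 31.
Criminal history: 0 prior points → Category Minimal (0-4).
Level 31 falls in the 31 band.
Grid: Level 31 × Category Minimal = 292-320 weeks.

292-320 weeks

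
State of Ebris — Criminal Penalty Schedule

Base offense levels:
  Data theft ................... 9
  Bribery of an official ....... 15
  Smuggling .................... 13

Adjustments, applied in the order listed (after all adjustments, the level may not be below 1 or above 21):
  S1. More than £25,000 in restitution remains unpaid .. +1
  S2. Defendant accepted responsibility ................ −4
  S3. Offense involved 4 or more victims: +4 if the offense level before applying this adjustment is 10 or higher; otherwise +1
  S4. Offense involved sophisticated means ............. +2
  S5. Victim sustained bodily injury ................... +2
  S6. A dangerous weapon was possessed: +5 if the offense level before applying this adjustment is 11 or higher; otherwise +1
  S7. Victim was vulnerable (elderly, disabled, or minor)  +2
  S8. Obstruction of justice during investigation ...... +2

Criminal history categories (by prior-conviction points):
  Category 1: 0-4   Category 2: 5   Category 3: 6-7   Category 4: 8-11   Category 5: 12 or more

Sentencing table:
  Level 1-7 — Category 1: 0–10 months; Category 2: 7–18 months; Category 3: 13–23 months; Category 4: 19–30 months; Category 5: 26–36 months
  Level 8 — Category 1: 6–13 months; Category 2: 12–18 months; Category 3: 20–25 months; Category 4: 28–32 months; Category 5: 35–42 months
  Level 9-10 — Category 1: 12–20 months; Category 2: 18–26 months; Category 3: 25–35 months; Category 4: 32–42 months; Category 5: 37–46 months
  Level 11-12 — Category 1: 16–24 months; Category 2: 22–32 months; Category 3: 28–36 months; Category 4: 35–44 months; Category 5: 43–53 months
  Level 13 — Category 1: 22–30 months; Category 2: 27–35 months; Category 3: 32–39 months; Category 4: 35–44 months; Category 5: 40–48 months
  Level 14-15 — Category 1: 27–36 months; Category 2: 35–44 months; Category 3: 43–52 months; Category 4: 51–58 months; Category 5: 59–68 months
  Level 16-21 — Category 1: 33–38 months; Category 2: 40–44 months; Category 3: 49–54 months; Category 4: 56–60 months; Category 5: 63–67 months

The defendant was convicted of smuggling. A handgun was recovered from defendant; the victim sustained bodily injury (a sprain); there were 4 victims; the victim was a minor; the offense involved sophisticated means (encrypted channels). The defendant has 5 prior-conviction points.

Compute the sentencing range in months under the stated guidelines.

40-44 months

Base offense level for smuggling: 13.
S1 does not apply.
S2 does not apply.
S3 applies (level before this adjustment is 13 ≥ 10, so +4): 13 + 4 = 17.
S4 applies: 17 + 2 = 19.
S5 applies: 19 + 2 = 21.
S6 applies (level before this adjustment is 21 ≥ 11, so +5): 21 + 5 = 26.
S7 applies: 26 + 2 = 28.
Level 28 exceeds the maximum of 21; capped at 21.
Final offense level: 21.
Criminal history: 5 prior points → Category 2 (5).
Level 21 falls in the 16-21 band.
Grid: Level 16-21 × Category 2 = 40-44 months.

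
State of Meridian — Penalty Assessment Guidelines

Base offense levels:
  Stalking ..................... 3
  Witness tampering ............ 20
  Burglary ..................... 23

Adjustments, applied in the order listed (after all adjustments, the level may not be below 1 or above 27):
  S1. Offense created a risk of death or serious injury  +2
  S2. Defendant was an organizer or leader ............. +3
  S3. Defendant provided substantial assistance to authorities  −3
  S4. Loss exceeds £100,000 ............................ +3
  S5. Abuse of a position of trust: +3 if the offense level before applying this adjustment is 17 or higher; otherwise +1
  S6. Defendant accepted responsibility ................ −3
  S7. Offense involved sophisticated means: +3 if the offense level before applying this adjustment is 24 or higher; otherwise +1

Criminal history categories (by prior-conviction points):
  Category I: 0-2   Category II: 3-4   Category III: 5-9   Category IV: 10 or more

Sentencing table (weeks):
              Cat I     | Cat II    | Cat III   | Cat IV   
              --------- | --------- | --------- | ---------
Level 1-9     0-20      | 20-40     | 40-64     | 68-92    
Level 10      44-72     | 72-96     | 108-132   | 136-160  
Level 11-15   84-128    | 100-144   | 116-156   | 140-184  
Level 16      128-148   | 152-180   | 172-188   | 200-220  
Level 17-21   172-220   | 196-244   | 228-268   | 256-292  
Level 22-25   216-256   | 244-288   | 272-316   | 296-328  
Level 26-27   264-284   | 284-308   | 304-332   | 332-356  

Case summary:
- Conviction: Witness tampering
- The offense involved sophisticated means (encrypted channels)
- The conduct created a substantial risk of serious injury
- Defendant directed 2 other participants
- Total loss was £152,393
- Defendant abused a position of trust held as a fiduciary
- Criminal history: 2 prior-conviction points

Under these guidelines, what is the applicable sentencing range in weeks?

Base offense level for witness tampering: 20.
S1 applies: 20 + 2 = 22.
S2 applies: 22 + 3 = 25.
S4 applies: 25 + 3 = 28.
S5 applies (level before this adjustment is 28 ≥ 17, so +3): 28 + 3 = 31.
S7 applies (level before this adjustment is 31 ≥ 24, so +3): 31 + 3 = 34.
Level 34 exceeds the maximum of 27; capped at 27.
Final offense level: 27.
Criminal history: 2 prior points → Category I (0-2).
Level 27 falls in the 26-27 band.
Grid: Level 26-27 × Category I = 264-284 weeks.

264-284 weeks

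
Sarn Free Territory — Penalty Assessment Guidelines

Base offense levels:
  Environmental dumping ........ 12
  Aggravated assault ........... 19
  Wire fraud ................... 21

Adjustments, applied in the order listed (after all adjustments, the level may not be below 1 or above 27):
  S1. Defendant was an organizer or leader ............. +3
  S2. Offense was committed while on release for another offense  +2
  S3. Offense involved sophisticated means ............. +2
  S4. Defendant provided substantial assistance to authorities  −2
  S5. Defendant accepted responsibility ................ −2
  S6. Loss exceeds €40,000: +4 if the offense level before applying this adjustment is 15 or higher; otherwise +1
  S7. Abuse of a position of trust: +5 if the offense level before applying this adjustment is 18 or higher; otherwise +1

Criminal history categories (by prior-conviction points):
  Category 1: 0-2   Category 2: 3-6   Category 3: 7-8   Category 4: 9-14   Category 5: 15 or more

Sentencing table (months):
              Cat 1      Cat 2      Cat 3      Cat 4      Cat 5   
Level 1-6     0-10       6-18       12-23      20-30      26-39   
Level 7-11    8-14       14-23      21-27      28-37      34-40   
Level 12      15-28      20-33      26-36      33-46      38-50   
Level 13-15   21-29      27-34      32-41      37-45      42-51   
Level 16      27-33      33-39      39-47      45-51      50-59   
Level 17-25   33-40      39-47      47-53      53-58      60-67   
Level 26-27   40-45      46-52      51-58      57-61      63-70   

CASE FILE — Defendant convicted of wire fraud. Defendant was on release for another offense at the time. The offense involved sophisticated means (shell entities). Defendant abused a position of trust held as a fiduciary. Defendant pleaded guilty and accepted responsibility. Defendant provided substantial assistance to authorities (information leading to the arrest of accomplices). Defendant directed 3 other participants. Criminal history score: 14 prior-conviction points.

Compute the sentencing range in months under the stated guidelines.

57-61 months

Base offense level for wire fraud: 21.
S1 applies: 21 + 3 = 24.
S2 applies: 24 + 2 = 26.
S3 applies: 26 + 2 = 28.
S4 applies: 28 − 2 = 26.
S5 applies: 26 − 2 = 24.
S7 applies (level before this adjustment is 24 ≥ 18, so +5): 24 + 5 = 29.
Level 29 exceeds the maximum of 27; capped at 27.
Final offense level: 27.
Criminal history: 14 prior points → Category 4 (9-14).
Level 27 falls in the 26-27 band.
Grid: Level 26-27 × Category 4 = 57-61 months.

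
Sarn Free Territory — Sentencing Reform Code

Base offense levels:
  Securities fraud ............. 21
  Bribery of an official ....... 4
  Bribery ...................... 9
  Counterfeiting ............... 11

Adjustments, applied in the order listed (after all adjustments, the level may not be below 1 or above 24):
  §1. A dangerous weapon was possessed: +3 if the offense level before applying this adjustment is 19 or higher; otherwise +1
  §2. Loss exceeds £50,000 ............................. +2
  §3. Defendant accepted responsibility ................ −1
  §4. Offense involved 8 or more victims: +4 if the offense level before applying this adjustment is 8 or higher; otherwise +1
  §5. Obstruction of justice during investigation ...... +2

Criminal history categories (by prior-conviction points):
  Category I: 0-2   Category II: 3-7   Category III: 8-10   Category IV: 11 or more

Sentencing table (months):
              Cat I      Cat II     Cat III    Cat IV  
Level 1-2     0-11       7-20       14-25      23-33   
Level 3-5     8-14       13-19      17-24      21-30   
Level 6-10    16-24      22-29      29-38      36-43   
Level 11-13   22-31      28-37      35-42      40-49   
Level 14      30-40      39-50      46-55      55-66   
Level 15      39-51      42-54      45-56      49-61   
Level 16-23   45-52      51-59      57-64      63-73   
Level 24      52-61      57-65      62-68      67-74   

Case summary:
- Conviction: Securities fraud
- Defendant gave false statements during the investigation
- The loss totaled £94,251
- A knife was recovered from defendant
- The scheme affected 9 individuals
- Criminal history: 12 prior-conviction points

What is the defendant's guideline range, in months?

67-74 months

Base offense level for securities fraud: 21.
§1 applies (level before this adjustment is 21 ≥ 19, so +3): 21 + 3 = 24.
§2 applies: 24 + 2 = 26.
§4 applies (level before this adjustment is 26 ≥ 8, so +4): 26 + 4 = 30.
§5 applies: 30 + 2 = 32.
Level 32 exceeds the maximum of 24; capped at 24.
Final offense level: 24.
Criminal history: 12 prior points → Category IV (11+).
Level 24 falls in the 24 band.
Grid: Level 24 × Category IV = 67-74 months.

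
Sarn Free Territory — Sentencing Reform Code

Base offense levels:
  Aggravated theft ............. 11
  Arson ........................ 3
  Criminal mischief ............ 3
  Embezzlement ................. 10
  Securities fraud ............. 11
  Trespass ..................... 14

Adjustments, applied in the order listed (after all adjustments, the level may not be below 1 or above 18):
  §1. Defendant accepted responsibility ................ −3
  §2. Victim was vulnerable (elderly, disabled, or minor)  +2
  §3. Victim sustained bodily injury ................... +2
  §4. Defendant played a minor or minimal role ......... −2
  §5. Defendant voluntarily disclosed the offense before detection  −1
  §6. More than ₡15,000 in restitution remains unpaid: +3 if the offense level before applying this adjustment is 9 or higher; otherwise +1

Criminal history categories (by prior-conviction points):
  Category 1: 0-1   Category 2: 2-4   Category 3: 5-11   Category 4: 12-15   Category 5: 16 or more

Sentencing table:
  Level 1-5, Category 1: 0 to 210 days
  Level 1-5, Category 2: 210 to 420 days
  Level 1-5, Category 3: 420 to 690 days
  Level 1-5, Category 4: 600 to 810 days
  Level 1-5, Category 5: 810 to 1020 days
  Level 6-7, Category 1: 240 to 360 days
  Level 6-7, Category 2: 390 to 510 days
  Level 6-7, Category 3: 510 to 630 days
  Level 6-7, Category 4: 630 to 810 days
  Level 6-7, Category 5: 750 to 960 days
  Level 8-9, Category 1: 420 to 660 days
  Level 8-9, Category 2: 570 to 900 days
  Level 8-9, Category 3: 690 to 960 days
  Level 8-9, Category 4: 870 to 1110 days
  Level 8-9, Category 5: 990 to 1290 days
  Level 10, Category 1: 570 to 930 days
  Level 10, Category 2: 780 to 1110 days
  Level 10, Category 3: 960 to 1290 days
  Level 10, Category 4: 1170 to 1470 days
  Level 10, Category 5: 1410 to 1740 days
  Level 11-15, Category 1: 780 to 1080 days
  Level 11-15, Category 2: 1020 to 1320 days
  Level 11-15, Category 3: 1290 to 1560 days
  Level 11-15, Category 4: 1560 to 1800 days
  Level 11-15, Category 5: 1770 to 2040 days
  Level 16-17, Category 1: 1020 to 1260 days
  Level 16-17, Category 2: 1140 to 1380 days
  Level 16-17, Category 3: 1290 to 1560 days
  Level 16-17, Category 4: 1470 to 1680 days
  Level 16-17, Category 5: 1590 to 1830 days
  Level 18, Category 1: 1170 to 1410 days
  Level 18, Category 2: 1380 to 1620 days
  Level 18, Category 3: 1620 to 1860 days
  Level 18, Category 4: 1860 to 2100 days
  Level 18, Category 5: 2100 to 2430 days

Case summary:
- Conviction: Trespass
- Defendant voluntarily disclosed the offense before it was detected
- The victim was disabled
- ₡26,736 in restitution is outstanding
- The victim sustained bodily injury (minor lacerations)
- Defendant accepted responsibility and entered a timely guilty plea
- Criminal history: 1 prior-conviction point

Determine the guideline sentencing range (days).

1020-1260 days

Base offense level for trespass: 14.
§1 applies: 14 − 3 = 11.
§2 applies: 11 + 2 = 13.
§3 applies: 13 + 2 = 15.
§5 applies: 15 − 1 = 14.
§6 applies (level before this adjustment is 14 ≥ 9, so +3): 14 + 3 = 17.
Final offense level: 17.
Criminal history: 1 prior point → Category 1 (0-1).
Level 17 falls in the 16-17 band.
Grid: Level 16-17 × Category 1 = 1020-1260 days.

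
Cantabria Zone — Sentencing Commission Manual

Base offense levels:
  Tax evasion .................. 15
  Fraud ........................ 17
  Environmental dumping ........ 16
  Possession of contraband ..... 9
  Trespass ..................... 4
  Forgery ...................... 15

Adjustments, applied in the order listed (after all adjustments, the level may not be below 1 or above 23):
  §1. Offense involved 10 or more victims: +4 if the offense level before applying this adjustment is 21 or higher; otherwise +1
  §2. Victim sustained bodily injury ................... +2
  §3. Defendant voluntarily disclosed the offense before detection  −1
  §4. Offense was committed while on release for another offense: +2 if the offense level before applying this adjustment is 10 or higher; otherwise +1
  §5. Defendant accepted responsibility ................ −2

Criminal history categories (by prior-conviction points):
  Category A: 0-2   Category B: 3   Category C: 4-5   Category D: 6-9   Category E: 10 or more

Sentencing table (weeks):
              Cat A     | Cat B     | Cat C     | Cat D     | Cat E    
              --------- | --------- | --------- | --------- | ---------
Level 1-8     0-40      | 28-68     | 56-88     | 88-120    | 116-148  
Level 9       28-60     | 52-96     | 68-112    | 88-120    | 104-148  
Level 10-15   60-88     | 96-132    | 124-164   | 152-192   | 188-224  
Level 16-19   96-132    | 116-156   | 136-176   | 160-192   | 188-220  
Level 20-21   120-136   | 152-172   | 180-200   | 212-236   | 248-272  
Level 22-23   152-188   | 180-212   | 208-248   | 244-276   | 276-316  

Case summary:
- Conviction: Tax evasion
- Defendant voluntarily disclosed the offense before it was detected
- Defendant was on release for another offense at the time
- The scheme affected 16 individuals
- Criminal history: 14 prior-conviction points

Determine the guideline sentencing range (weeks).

188-220 weeks

Base offense level for tax evasion: 15.
§1 applies (level before this adjustment is 15 < 21, so +1): 15 + 1 = 16.
§2 does not apply.
§3 applies: 16 − 1 = 15.
§4 applies (level before this adjustment is 15 ≥ 10, so +2): 15 + 2 = 17.
§5 does not apply.
Final offense level: 17.
Criminal history: 14 prior points → Category E (10+).
Level 17 falls in the 16-19 band.
Grid: Level 16-19 × Category E = 188-220 weeks.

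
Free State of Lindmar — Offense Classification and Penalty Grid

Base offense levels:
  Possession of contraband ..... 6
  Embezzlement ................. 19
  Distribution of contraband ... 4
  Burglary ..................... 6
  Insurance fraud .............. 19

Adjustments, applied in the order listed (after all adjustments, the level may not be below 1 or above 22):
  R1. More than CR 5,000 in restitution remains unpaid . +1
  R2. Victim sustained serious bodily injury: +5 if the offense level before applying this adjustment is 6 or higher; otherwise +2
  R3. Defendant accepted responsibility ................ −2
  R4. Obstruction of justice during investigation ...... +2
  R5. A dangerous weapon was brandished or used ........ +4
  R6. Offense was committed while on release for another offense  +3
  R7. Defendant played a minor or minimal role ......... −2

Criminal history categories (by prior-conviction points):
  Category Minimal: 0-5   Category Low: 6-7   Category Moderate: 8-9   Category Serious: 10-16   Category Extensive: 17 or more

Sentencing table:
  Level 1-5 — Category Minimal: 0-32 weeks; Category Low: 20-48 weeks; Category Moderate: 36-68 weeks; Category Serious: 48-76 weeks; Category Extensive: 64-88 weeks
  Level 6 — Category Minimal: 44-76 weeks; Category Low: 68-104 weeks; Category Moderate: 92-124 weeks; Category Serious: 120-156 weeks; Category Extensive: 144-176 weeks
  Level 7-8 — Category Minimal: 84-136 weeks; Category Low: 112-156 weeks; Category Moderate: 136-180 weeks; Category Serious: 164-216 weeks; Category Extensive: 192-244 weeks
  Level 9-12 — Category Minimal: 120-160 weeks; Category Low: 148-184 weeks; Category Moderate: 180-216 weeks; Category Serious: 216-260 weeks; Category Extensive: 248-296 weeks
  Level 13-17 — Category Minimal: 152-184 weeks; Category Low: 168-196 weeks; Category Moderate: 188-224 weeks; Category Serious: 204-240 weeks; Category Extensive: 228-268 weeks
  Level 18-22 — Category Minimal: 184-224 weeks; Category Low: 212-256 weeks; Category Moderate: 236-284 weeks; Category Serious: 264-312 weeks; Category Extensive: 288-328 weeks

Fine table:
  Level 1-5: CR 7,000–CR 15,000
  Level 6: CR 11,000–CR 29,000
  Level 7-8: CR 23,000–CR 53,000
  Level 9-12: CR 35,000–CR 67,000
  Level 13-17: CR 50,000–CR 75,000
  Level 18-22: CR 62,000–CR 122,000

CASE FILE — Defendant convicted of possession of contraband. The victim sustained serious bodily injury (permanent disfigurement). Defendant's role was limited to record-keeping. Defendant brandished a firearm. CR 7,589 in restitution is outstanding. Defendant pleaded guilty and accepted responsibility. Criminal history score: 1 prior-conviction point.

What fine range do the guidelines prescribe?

CR 35,000–CR 67,000

Base offense level for possession of contraband: 6.
R1 applies: 6 + 1 = 7.
R2 applies (level before this adjustment is 7 ≥ 6, so +5): 7 + 5 = 12.
R3 applies: 12 − 2 = 10.
R5 applies: 10 + 4 = 14.
R7 applies: 14 − 2 = 12.
Final offense level: 12.
Level 12 falls in the 9-12 band.
Fine table: Level 9-12 → CR 35,000–CR 67,000.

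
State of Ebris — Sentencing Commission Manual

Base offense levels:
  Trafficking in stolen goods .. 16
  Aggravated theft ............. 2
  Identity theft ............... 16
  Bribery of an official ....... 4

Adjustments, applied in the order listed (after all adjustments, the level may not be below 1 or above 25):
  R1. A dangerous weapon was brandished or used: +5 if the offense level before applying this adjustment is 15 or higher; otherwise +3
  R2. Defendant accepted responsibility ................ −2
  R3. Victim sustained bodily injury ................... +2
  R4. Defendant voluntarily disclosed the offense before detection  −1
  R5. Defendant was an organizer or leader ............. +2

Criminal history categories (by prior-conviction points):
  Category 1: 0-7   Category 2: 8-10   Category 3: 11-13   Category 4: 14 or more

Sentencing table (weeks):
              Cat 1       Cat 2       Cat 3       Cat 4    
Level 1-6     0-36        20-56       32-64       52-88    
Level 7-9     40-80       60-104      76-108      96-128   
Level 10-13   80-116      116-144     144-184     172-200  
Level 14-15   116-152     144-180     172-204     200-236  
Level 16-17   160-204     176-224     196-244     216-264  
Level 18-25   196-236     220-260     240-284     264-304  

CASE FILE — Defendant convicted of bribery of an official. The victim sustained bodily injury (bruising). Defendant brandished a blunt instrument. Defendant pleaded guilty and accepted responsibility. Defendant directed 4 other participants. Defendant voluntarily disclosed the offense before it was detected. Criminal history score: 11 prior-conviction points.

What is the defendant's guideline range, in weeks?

76-108 weeks

Base offense level for bribery of an official: 4.
R1 applies (level before this adjustment is 4 < 15, so +3): 4 + 3 = 7.
R2 applies: 7 − 2 = 5.
R3 applies: 5 + 2 = 7.
R4 applies: 7 − 1 = 6.
R5 applies: 6 + 2 = 8.
Final offense level: 8.
Criminal history: 11 prior points → Category 3 (11-13).
Level 8 falls in the 7-9 band.
Grid: Level 7-9 × Category 3 = 76-108 weeks.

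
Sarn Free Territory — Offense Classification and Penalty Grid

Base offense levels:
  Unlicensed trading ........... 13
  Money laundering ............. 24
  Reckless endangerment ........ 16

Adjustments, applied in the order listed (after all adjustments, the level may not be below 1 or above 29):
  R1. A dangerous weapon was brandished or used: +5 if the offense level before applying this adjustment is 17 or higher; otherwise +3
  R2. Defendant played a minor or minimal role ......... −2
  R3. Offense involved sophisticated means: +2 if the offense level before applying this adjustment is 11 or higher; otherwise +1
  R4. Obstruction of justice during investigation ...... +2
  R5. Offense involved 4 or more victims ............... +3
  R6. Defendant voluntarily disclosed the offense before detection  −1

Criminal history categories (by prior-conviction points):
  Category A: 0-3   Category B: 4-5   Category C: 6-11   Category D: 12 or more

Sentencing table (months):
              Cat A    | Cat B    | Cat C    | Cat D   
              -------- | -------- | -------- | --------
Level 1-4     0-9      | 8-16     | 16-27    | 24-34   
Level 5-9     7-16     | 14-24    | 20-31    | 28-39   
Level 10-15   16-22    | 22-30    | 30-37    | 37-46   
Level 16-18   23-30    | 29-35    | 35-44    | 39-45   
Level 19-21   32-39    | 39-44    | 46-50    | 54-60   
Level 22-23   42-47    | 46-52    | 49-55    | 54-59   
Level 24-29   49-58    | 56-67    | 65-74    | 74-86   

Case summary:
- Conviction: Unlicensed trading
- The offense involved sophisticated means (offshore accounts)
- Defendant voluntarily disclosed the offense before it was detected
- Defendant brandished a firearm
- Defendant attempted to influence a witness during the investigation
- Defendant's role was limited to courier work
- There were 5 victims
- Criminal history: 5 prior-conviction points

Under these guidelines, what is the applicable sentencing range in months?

39-44 months

Base offense level for unlicensed trading: 13.
R1 applies (level before this adjustment is 13 < 17, so +3): 13 + 3 = 16.
R2 applies: 16 − 2 = 14.
R3 applies (level before this adjustment is 14 ≥ 11, so +2): 14 + 2 = 16.
R4 applies: 16 + 2 = 18.
R5 applies: 18 + 3 = 21.
R6 applies: 21 − 1 = 20.
Final offense level: 20.
Criminal history: 5 prior points → Category B (4-5).
Level 20 falls in the 19-21 band.
Grid: Level 19-21 × Category B = 39-44 months.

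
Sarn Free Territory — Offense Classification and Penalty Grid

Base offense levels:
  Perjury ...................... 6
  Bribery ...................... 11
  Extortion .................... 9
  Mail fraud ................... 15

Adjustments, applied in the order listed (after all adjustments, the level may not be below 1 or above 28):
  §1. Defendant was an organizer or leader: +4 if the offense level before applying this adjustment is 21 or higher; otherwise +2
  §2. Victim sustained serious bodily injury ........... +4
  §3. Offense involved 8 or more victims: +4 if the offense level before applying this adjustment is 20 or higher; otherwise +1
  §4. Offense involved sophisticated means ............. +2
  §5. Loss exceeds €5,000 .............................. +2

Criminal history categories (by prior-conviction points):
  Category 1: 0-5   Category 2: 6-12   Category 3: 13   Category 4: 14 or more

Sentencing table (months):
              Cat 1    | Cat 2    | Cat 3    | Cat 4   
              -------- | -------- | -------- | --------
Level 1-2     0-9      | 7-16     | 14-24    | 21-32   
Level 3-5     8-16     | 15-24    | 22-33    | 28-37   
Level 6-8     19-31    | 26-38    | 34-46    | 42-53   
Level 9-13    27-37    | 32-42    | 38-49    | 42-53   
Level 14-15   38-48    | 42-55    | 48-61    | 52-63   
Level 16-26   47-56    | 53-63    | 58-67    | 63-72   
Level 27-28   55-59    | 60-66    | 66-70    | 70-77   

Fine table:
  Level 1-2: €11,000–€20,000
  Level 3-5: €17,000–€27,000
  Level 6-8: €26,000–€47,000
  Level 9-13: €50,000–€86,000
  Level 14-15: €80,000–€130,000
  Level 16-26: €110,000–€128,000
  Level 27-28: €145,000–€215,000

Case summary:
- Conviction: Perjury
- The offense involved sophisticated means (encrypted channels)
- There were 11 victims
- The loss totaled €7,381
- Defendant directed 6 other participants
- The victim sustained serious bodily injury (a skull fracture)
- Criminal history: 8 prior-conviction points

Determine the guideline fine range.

Base offense level for perjury: 6.
§1 applies (level before this adjustment is 6 < 21, so +2): 6 + 2 = 8.
§2 applies: 8 + 4 = 12.
§3 applies (level before this adjustment is 12 < 20, so +1): 12 + 1 = 13.
§4 applies: 13 + 2 = 15.
§5 applies: 15 + 2 = 17.
Final offense level: 17.
Level 17 falls in the 16-26 band.
Fine table: Level 16-26 → €110,000–€128,000.

€110,000–€128,000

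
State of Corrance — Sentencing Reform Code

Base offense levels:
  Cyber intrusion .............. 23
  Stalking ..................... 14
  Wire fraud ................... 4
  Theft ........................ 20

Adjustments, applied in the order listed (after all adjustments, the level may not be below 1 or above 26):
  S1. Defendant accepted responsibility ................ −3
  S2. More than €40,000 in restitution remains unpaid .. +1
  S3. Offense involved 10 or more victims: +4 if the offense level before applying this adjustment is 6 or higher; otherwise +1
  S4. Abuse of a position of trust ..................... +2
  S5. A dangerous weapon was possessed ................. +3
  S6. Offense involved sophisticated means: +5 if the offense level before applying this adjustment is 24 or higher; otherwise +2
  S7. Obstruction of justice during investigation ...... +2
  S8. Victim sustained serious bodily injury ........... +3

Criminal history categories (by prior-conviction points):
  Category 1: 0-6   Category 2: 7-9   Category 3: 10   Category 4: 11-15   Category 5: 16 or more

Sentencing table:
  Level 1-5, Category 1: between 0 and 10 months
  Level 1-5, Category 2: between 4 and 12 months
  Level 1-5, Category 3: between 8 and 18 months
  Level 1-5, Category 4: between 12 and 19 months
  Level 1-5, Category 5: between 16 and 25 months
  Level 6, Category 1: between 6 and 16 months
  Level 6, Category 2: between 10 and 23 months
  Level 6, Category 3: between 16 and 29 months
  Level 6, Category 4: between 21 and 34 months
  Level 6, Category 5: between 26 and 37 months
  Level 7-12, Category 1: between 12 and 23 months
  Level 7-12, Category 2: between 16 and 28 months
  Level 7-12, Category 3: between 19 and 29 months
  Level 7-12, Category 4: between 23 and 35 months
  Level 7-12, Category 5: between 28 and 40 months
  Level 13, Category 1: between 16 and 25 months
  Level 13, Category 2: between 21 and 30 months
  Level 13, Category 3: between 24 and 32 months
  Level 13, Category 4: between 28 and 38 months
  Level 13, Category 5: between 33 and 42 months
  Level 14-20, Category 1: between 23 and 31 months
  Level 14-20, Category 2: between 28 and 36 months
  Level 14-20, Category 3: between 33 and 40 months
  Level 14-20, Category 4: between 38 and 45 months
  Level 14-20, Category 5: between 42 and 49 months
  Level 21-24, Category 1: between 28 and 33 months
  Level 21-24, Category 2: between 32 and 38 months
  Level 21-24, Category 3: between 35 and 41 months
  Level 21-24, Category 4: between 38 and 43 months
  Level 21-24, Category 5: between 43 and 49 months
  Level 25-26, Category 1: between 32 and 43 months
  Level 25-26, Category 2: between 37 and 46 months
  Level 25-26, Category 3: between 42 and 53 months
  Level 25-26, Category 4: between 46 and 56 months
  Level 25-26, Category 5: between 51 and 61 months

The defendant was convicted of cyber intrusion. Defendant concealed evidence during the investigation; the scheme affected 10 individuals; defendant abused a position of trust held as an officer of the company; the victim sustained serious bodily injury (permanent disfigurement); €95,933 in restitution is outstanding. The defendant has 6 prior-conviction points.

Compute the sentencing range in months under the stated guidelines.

32-43 months

Base offense level for cyber intrusion: 23.
S2 applies: 23 + 1 = 24.
S3 applies (level before this adjustment is 24 ≥ 6, so +4): 24 + 4 = 28.
S4 applies: 28 + 2 = 30.
S7 applies: 30 + 2 = 32.
S8 applies: 32 + 3 = 35.
Level 35 exceeds the maximum of 26; capped at 26.
Final offense level: 26.
Criminal history: 6 prior points → Category 1 (0-6).
Level 26 falls in the 25-26 band.
Grid: Level 25-26 × Category 1 = 32-43 months.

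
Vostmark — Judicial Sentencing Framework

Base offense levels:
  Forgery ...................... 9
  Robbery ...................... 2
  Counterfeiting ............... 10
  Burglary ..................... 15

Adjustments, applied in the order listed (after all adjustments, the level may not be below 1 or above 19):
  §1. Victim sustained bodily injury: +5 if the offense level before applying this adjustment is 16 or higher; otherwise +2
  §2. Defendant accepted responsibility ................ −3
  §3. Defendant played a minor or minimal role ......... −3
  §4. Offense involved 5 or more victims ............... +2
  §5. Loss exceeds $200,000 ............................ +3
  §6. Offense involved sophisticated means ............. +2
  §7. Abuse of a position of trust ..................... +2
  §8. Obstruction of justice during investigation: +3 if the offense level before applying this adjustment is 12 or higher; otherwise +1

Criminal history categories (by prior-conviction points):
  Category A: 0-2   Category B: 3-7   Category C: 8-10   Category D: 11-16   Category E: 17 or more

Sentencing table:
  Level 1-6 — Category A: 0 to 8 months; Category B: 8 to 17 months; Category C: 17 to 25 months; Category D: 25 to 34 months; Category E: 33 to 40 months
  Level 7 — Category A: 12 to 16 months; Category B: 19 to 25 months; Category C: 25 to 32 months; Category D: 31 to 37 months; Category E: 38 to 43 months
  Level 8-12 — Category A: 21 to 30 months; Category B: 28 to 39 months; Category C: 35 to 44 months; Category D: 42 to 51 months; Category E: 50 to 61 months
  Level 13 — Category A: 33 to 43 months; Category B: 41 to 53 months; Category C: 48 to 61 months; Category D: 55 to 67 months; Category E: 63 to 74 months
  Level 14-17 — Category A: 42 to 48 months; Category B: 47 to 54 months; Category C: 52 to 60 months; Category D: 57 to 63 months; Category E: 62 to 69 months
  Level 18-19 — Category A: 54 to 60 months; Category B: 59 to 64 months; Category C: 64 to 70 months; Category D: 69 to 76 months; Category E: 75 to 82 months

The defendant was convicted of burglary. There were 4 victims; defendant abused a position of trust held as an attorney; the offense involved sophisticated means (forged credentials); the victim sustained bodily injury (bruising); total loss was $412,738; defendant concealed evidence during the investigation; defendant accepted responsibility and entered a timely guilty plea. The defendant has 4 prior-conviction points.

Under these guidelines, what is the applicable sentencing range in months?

59-64 months

Base offense level for burglary: 15.
§1 applies (level before this adjustment is 15 < 16, so +2): 15 + 2 = 17.
§2 applies: 17 − 3 = 14.
§4 does not apply.
§5 applies: 14 + 3 = 17.
§6 applies: 17 + 2 = 19.
§7 applies: 19 + 2 = 21.
§8 applies (level before this adjustment is 21 ≥ 12, so +3): 21 + 3 = 24.
Level 24 exceeds the maximum of 19; capped at 19.
Final offense level: 19.
Criminal history: 4 prior points → Category B (3-7).
Level 19 falls in the 18-19 band.
Grid: Level 18-19 × Category B = 59-64 months.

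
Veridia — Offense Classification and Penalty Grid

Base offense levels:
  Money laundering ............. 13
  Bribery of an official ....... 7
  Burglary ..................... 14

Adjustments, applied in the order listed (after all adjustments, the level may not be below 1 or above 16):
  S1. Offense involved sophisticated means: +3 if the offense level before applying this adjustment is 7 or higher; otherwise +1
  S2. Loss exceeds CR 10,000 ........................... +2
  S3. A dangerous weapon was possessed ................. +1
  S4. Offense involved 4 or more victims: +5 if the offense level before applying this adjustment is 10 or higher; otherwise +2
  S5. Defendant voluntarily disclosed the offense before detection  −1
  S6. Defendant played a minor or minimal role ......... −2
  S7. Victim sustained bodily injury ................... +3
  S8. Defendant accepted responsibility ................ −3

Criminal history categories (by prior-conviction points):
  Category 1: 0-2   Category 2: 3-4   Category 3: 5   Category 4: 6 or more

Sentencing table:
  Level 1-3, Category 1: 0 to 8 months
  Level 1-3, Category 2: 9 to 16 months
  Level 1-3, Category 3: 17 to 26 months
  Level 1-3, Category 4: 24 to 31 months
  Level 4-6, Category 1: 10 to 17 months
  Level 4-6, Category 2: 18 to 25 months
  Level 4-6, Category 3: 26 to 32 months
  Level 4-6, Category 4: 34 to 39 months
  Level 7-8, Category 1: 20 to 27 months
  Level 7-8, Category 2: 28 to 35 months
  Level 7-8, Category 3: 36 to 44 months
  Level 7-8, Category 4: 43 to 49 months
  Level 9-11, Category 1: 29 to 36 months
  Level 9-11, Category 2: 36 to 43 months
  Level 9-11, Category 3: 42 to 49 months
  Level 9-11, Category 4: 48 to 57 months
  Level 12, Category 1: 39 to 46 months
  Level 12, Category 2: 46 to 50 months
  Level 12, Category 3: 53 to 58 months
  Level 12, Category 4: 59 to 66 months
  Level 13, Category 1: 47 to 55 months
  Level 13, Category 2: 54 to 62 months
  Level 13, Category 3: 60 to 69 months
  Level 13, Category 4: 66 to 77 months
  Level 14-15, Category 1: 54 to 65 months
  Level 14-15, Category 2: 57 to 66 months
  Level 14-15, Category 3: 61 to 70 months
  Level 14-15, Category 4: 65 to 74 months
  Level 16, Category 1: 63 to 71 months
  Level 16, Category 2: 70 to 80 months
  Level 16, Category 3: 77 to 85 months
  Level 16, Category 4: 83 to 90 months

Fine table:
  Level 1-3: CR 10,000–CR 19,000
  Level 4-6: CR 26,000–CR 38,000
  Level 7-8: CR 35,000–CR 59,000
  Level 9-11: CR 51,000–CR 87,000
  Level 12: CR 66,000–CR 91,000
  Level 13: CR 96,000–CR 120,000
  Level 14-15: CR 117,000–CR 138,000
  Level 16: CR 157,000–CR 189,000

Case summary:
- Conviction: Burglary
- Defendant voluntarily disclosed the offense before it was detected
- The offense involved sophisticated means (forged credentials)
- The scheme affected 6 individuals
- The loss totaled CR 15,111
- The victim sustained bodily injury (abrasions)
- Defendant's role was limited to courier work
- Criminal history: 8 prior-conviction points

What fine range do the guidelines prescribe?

Base offense level for burglary: 14.
S1 applies (level before this adjustment is 14 ≥ 7, so +3): 14 + 3 = 17.
S2 applies: 17 + 2 = 19.
S3 does not apply.
S4 applies (level before this adjustment is 19 ≥ 10, so +5): 19 + 5 = 24.
S5 applies: 24 − 1 = 23.
S6 applies: 23 − 2 = 21.
S7 applies: 21 + 3 = 24.
Level 24 exceeds the maximum of 16; capped at 16.
Final offense level: 16.
Level 16 falls in the 16 band.
Fine table: Level 16 → CR 157,000–CR 189,000.

CR 157,000–CR 189,000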